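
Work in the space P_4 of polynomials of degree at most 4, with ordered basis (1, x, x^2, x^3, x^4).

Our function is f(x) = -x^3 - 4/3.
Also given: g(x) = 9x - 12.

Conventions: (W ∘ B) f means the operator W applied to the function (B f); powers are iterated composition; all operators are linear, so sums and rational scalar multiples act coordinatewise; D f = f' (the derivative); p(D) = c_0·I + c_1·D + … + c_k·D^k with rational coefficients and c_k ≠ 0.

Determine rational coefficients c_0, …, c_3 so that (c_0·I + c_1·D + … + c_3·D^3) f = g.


c_0 = 0, c_1 = 0, c_2 = -3/2, c_3 = 2

D^0 f = -x^3 - 4/3
D^1 f = -3x^2
D^2 f = -6x
D^3 f = -6
matching coefficients of g against c_0 f + c_1 Df + … from the top degree down determines the c_i
solution: c_0 = 0, c_1 = 0, c_2 = -3/2, c_3 = 2


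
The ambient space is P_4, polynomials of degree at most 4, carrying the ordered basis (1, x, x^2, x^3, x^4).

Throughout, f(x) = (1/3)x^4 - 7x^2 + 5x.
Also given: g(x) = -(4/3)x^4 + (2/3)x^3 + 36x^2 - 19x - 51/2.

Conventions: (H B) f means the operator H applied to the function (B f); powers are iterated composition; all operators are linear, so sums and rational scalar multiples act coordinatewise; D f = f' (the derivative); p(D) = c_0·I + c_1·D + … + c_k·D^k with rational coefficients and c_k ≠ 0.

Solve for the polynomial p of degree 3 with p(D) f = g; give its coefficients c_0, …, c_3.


c_0 = -4, c_1 = 1/2, c_2 = 2, c_3 = 1

D^0 f = (1/3)x^4 - 7x^2 + 5x
D^1 f = (4/3)x^3 - 14x + 5
D^2 f = 4x^2 - 14
D^3 f = 8x
matching coefficients of g against c_0 f + c_1 Df + … from the top degree down determines the c_i
solution: c_0 = -4, c_1 = 1/2, c_2 = 2, c_3 = 1


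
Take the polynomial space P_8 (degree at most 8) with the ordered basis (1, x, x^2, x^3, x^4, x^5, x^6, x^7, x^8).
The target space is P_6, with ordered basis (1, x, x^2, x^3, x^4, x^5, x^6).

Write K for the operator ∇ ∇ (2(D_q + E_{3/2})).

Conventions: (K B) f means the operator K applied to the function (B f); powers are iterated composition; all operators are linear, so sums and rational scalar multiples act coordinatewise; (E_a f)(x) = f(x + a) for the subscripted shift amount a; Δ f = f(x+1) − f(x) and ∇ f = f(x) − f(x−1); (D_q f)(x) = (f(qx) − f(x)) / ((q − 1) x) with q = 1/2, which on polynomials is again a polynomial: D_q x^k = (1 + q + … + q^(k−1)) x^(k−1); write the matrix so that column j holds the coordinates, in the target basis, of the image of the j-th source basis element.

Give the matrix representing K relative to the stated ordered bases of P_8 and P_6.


image of 1: 0
image of x: 0
image of x^2: 4
image of x^3: 12x + 13
image of x^4: 24x^2 + (93/2)x - 25/2
image of x^5: 40x^3 + (213/2)x^2 - 43x + 277/4
image of x^6: 60x^4 + (795/4)x^3 - (345/4)x^2 + (2925/8)x - 763/8
image of x^7: 84x^5 + (5265/16)x^4 - (505/4)x^3 + (18375/16)x^2 - (4441/8)x + 4483/16
image of x^8: 112x^6 + (16107/32)x^5 - (4375/32)x^4 + (89355/32)x^3 - (59941/32)x^2 + (64071/32)x - 14425/32
each image's coordinates form column j of the matrix

the matrix is [[0, 0, 4, 13, -25/2, 277/4, -763/8, 4483/16, -14425/32]; [0, 0, 0, 12, 93/2, -43, 2925/8, -4441/8, 64071/32]; [0, 0, 0, 0, 24, 213/2, -345/4, 18375/16, -59941/32]; [0, 0, 0, 0, 0, 40, 795/4, -505/4, 89355/32]; [0, 0, 0, 0, 0, 0, 60, 5265/16, -4375/32]; [0, 0, 0, 0, 0, 0, 0, 84, 16107/32]; [0, 0, 0, 0, 0, 0, 0, 0, 112]] (rows listed top to bottom)


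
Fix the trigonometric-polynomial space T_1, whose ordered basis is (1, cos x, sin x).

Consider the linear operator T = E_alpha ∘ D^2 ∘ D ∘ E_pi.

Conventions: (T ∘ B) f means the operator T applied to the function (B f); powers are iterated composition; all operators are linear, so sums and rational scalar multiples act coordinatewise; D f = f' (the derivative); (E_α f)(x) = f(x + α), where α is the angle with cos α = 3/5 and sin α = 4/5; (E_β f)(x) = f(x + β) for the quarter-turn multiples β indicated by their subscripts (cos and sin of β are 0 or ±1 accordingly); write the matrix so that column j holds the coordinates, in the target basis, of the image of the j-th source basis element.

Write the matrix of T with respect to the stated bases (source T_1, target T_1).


image of 1: 0
image of cos x: -(4/5)cos x - (3/5)sin x
image of sin x: (3/5)cos x - (4/5)sin x
each image's coordinates form column j of the matrix

the matrix is [[0, 0, 0]; [0, -4/5, 3/5]; [0, -3/5, -4/5]] (rows listed top to bottom)


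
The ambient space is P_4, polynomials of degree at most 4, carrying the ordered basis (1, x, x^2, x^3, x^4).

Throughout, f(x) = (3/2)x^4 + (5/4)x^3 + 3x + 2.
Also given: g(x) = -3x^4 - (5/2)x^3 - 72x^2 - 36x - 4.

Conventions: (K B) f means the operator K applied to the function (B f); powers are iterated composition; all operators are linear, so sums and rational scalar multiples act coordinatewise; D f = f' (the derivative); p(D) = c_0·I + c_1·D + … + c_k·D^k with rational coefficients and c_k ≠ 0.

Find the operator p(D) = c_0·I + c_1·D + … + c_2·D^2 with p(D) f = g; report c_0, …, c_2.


D^0 f = (3/2)x^4 + (5/4)x^3 + 3x + 2
D^1 f = 6x^3 + (15/4)x^2 + 3
D^2 f = 18x^2 + (15/2)x
matching coefficients of g against c_0 f + c_1 Df + … from the top degree down determines the c_i
solution: c_0 = -2, c_1 = 0, c_2 = -4

c_0 = -2, c_1 = 0, c_2 = -4


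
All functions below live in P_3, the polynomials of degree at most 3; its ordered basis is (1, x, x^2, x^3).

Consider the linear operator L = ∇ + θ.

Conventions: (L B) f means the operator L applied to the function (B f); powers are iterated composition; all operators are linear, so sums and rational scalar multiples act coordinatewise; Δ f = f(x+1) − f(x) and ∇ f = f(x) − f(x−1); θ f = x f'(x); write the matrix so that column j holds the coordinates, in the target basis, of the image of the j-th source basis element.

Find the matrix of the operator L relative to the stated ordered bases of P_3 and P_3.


the matrix is [[0, 1, -1, 1]; [0, 1, 2, -3]; [0, 0, 2, 3]; [0, 0, 0, 3]] (rows listed top to bottom)

image of 1: 0
image of x: x + 1
image of x^2: 2x^2 + 2x - 1
image of x^3: 3x^3 + 3x^2 - 3x + 1
each image's coordinates form column j of the matrix


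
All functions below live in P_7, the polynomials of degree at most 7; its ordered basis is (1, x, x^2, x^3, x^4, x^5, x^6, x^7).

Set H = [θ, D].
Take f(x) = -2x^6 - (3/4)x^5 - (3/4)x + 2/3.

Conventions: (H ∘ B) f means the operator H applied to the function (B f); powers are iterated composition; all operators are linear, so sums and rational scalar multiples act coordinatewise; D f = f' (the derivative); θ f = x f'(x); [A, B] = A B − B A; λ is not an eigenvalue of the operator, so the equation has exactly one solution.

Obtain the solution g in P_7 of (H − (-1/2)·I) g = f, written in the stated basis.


the result is g(x) = -4x^6 - (99/2)x^5 - 495x^4 - 3960x^3 - 23760x^2 - (190083/2)x - 570245/3

write g with unknown coordinates in the stated basis and equate coefficients in (H − (-1/2)·I) g = f
solving from the highest basis element down gives g = -4x^6 - (99/2)x^5 - 495x^4 - 3960x^3 - 23760x^2 - (190083/2)x - 570245/3
check: H g = 24x^5 + (495/2)x^4 + 1980x^3 + 11880x^2 + 47520x + 190083/2
so H g − (-1/2)·g = -2x^6 - (3/4)x^5 - (3/4)x + 2/3 = f ✓


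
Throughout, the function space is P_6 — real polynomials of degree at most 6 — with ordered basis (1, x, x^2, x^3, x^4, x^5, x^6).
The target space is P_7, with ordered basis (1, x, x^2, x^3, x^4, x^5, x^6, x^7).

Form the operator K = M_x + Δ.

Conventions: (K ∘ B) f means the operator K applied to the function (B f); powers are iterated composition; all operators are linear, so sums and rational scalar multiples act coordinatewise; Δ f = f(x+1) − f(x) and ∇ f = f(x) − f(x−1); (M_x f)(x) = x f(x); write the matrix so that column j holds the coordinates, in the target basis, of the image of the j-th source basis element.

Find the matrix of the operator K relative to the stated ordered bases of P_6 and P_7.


the matrix is [[0, 1, 1, 1, 1, 1, 1]; [1, 0, 2, 3, 4, 5, 6]; [0, 1, 0, 3, 6, 10, 15]; [0, 0, 1, 0, 4, 10, 20]; [0, 0, 0, 1, 0, 5, 15]; [0, 0, 0, 0, 1, 0, 6]; [0, 0, 0, 0, 0, 1, 0]; [0, 0, 0, 0, 0, 0, 1]] (rows listed top to bottom)

image of 1: x
image of x: x^2 + 1
image of x^2: x^3 + 2x + 1
image of x^3: x^4 + 3x^2 + 3x + 1
image of x^4: x^5 + 4x^3 + 6x^2 + 4x + 1
image of x^5: x^6 + 5x^4 + 10x^3 + 10x^2 + 5x + 1
image of x^6: x^7 + 6x^5 + 15x^4 + 20x^3 + 15x^2 + 6x + 1
each image's coordinates form column j of the matrix


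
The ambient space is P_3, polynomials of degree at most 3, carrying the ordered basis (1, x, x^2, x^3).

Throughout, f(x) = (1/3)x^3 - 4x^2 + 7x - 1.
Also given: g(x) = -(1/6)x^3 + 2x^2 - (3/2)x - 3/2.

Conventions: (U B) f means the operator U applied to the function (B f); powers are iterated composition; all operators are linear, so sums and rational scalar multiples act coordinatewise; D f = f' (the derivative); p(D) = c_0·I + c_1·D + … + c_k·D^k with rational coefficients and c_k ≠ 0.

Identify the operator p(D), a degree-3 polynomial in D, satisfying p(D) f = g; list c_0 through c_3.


c_0 = -1/2, c_1 = 0, c_2 = 1, c_3 = 3

D^0 f = (1/3)x^3 - 4x^2 + 7x - 1
D^1 f = x^2 - 8x + 7
D^2 f = 2x - 8
D^3 f = 2
matching coefficients of g against c_0 f + c_1 Df + … from the top degree down determines the c_i
solution: c_0 = -1/2, c_1 = 0, c_2 = 1, c_3 = 3


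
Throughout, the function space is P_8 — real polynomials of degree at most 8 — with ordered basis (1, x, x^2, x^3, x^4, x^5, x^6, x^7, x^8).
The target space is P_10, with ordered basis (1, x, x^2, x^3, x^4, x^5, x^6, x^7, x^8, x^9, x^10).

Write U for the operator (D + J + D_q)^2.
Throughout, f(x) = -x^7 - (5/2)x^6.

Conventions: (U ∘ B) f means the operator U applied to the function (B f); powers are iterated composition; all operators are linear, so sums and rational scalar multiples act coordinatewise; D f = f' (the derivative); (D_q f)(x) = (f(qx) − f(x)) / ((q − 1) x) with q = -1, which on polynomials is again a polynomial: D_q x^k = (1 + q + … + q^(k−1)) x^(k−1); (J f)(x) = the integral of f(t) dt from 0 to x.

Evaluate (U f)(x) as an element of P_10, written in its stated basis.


the image equals g(x) = -(1/72)x^9 - (5/112)x^8 - (15/7)x^7 - (75/14)x^6 - 48x^5 - 90x^4

D f = -7x^6 - 15x^5
J f = -(1/8)x^8 - (5/14)x^7
D_q f = -x^6
(D + J + D_q) f = -(1/8)x^8 - (5/14)x^7 - 8x^6 - 15x^5
D (D + J + D_q) f = -x^7 - (5/2)x^6 - 48x^5 - 75x^4
J (D + J + D_q) f = -(1/72)x^9 - (5/112)x^8 - (8/7)x^7 - (5/2)x^6
D_q (D + J + D_q) f = -(5/14)x^6 - 15x^4
(D + J + D_q) (D + J + D_q) f = -(1/72)x^9 - (5/112)x^8 - (15/7)x^7 - (75/14)x^6 - 48x^5 - 90x^4


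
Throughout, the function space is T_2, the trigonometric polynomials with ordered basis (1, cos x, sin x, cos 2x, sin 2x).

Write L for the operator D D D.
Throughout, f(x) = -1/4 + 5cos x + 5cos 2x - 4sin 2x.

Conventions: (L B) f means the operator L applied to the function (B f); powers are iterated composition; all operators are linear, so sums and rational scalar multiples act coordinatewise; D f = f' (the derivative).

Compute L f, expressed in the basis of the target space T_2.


D f = -5sin x - 8cos 2x - 10sin 2x
D D f = -5cos x - 20cos 2x + 16sin 2x
D D D f = 5sin x + 32cos 2x + 40sin 2x

the result is g(x) = 5sin x + 32cos 2x + 40sin 2x


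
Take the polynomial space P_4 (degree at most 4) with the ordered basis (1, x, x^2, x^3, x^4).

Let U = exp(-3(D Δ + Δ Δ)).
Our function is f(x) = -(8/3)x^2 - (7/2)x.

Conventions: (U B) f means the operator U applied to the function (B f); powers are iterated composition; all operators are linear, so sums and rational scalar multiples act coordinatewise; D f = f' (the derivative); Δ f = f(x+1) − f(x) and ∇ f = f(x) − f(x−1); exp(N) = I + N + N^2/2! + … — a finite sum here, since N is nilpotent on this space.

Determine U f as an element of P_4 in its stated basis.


order-1 term: 32
the series for exp(-3(D Δ + Δ Δ)) f terminates at order 1
exp(-3(D Δ + Δ Δ)) f = -(8/3)x^2 - (7/2)x + 32

g(x) = -(8/3)x^2 - (7/2)x + 32


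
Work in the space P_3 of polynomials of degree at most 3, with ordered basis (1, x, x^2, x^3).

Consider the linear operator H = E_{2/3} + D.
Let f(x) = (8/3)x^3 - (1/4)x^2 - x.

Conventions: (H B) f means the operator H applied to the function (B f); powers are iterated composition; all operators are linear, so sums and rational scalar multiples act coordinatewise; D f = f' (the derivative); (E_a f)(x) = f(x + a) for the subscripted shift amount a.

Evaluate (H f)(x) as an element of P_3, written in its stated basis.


the result is g(x) = (8/3)x^3 + (157/12)x^2 + (31/18)x - 80/81

E_{2/3} f = (8/3)x^3 + (61/12)x^2 + (20/9)x + 1/81
D f = 8x^2 - (1/2)x - 1
(E_{2/3} + D) f = (8/3)x^3 + (157/12)x^2 + (31/18)x - 80/81


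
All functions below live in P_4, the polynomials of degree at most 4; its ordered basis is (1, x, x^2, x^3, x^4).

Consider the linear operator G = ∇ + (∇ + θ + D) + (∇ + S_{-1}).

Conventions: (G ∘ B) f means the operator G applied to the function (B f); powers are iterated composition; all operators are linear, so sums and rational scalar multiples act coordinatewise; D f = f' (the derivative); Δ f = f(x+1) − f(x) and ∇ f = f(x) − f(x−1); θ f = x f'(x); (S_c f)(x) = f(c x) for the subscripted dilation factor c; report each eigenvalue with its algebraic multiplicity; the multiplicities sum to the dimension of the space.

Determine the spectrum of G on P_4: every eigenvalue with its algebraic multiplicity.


λ = 0 (multiplicity 1), λ = 1 (multiplicity 1), λ = 2 (multiplicity 1), λ = 3 (multiplicity 1), λ = 5 (multiplicity 1)

image of 1: 1
image of x: 4
image of x^2: 3x^2 + 8x - 3
image of x^3: 2x^3 + 12x^2 - 9x + 3
image of x^4: 5x^4 + 16x^3 - 18x^2 + 12x - 3
the matrix is upper triangular; its diagonal is (1, 0, 3, 2, 5)
for a triangular matrix the eigenvalues are the diagonal entries, with algebraic multiplicity their repetition count


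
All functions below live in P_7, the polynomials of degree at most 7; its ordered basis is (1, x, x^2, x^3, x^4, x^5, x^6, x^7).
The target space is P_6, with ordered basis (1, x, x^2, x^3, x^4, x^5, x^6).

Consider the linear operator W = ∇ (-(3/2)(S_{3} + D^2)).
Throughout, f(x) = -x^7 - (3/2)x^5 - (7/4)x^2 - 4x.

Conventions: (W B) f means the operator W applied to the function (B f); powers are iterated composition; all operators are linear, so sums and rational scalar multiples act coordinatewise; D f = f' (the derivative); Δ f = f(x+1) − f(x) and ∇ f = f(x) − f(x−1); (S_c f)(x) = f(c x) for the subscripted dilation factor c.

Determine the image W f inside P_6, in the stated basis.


g(x) = (45927/2)x^6 - (137781/2)x^5 + (471465/4)x^4 - 120915x^3 + 75123x^2 - 26100x + 31437/8

S_{3} f = -2187x^7 - (729/2)x^5 - (63/4)x^2 - 12x
D f = -7x^6 - (15/2)x^4 - (7/2)x - 4
D D f = -42x^5 - 30x^3 - 7/2
(S_{3} + D^2) f = -2187x^7 - (813/2)x^5 - 30x^3 - (63/4)x^2 - 12x - 7/2
(-(3/2)(S_{3} + D^2)) f = (6561/2)x^7 + (2439/4)x^5 + 45x^3 + (189/8)x^2 + 18x + 21/4
∇ (-(3/2)(S_{3} + D^2)) f = (45927/2)x^6 - (137781/2)x^5 + (471465/4)x^4 - 120915x^3 + 75123x^2 - 26100x + 31437/8


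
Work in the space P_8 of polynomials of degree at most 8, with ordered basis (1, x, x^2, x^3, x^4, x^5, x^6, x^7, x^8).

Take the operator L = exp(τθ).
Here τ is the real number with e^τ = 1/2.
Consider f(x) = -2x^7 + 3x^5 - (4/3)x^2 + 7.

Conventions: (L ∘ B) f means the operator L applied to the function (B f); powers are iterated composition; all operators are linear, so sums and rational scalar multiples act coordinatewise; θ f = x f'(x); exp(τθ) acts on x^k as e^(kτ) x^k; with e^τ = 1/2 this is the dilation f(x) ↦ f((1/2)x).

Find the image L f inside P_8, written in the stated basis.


exp(τθ) x^k = e^(kτ) x^k; with e^τ = 1/2 this sends x^k to (1/2)^k x^k
x^2 ↦ 1/4 x^2
x^5 ↦ 1/32 x^5
x^7 ↦ 1/128 x^7
applying this coordinatewise to f: exp(τθ) f = -(1/64)x^7 + (3/32)x^5 - (1/3)x^2 + 7

the image equals g(x) = -(1/64)x^7 + (3/32)x^5 - (1/3)x^2 + 7


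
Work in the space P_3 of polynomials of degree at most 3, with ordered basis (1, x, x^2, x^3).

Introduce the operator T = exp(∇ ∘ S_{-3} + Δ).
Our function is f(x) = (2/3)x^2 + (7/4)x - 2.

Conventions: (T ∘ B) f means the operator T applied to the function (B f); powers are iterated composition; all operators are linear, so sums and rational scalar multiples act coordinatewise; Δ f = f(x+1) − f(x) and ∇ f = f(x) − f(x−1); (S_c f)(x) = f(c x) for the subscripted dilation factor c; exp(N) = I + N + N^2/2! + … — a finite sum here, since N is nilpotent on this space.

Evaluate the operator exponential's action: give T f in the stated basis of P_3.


the image equals g(x) = (2/3)x^2 + (181/12)x - 145/6

order-1 term: (40/3)x - 53/6
order-2 term: -40/3
the series for exp(∇ ∘ S_{-3} + Δ) f terminates at order 2
exp(∇ ∘ S_{-3} + Δ) f = (2/3)x^2 + (181/12)x - 145/6


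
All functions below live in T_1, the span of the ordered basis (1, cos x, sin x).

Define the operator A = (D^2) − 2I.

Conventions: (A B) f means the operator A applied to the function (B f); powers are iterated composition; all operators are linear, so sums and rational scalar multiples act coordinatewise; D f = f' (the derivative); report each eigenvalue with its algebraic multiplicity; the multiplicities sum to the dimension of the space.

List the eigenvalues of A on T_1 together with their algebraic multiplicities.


λ = -3 (multiplicity 2), λ = -2 (multiplicity 1)

image of 1: -2
image of cos x: -3cos x
image of sin x: -3sin x
the matrix is diagonal; its diagonal is (-2, -3, -3)
for a triangular matrix the eigenvalues are the diagonal entries, with algebraic multiplicity their repetition count


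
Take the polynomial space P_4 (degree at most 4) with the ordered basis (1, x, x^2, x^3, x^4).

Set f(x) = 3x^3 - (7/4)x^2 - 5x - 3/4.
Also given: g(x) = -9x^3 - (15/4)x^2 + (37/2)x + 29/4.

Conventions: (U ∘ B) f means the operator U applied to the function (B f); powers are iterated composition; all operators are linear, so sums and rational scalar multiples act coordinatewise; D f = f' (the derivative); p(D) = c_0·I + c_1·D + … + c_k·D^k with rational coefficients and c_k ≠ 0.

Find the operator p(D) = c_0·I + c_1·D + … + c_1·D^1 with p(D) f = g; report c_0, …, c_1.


D^0 f = 3x^3 - (7/4)x^2 - 5x - 3/4
D^1 f = 9x^2 - (7/2)x - 5
matching coefficients of g against c_0 f + c_1 Df + … from the top degree down determines the c_i
solution: c_0 = -3, c_1 = -1

p(D) = -3·I − D, i.e. c_0 = -3, c_1 = -1


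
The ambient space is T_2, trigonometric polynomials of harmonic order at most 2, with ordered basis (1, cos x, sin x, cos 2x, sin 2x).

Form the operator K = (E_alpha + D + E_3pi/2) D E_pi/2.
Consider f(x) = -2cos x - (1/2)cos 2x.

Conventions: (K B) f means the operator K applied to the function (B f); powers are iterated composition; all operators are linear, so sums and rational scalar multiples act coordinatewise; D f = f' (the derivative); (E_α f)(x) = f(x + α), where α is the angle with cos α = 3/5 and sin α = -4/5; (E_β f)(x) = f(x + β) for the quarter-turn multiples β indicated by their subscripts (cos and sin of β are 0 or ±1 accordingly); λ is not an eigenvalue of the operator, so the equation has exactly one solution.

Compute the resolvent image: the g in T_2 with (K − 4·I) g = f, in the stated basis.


the result is g(x) = (46/109)cos x - (8/109)sin x + (3/32)cos 2x - (1/8)sin 2x

write g with unknown coordinates in the stated basis and equate coefficients in (K − 4·I) g = f
solving from the highest basis element down gives g = (46/109)cos x - (8/109)sin x + (3/32)cos 2x - (1/8)sin 2x
check: K g = -(34/109)cos x - (32/109)sin x - (1/8)cos 2x - (1/2)sin 2x
so K g − 4·g = -2cos x - (1/2)cos 2x = f ✓


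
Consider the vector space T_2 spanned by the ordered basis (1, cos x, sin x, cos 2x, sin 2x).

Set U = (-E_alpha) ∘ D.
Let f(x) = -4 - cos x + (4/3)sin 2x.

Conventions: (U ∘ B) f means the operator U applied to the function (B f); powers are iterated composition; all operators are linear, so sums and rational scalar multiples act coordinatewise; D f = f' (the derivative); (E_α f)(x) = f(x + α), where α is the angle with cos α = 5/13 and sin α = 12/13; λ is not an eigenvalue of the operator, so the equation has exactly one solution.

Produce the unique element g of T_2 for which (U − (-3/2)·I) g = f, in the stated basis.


g(x) = -8/3 - (126/313)cos x + (20/313)sin x - (544/3045)cos 2x + (376/1015)sin 2x

write g with unknown coordinates in the stated basis and equate coefficients in (U − (-3/2)·I) g = f
solving from the highest basis element down gives g = -8/3 - (126/313)cos x + (20/313)sin x - (544/3045)cos 2x + (376/1015)sin 2x
check: U g = -(124/313)cos x - (30/313)sin x + (272/1015)cos 2x + (2368/3045)sin 2x
so U g − (-3/2)·g = -4 - cos x + (4/3)sin 2x = f ✓


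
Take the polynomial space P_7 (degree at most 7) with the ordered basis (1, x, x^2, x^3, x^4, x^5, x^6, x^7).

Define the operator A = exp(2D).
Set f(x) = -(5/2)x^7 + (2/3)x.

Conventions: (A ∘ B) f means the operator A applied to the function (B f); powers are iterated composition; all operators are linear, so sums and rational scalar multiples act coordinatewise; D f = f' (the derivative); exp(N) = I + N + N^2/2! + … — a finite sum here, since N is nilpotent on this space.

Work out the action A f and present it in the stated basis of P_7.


the image equals g(x) = -(5/2)x^7 - 35x^6 - 210x^5 - 700x^4 - 1400x^3 - 1680x^2 - (3358/3)x - 956/3

order-1 term: -35x^6 + 4/3
order-2 term: -210x^5
order-3 term: -700x^4
order-4 term: -1400x^3
order-5 term: -1680x^2
order-6 term: -1120x
order-7 term: -320
the series for exp(2D) f terminates at order 7
exp(2D) f = -(5/2)x^7 - 35x^6 - 210x^5 - 700x^4 - 1400x^3 - 1680x^2 - (3358/3)x - 956/3


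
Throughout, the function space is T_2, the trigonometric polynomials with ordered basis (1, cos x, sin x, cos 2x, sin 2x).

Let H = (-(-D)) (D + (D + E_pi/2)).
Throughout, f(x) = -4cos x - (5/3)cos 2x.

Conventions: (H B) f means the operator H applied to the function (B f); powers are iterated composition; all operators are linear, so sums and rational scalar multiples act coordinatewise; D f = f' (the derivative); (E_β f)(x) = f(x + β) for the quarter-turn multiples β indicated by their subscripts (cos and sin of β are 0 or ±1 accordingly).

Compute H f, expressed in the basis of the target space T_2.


D f = 4sin x + (10/3)sin 2x
D f = 4sin x + (10/3)sin 2x
E_pi/2 f = 4sin x + (5/3)cos 2x
(D + E_pi/2) f = 8sin x + (5/3)cos 2x + (10/3)sin 2x
(D + (D + E_pi/2)) f = 12sin x + (5/3)cos 2x + (20/3)sin 2x
D (D + (D + E_pi/2)) f = 12cos x + (40/3)cos 2x - (10/3)sin 2x
(-D) (D + (D + E_pi/2)) f = -12cos x - (40/3)cos 2x + (10/3)sin 2x
(-(-D)) (D + (D + E_pi/2)) f = 12cos x + (40/3)cos 2x - (10/3)sin 2x

the image equals g(x) = 12cos x + (40/3)cos 2x - (10/3)sin 2x


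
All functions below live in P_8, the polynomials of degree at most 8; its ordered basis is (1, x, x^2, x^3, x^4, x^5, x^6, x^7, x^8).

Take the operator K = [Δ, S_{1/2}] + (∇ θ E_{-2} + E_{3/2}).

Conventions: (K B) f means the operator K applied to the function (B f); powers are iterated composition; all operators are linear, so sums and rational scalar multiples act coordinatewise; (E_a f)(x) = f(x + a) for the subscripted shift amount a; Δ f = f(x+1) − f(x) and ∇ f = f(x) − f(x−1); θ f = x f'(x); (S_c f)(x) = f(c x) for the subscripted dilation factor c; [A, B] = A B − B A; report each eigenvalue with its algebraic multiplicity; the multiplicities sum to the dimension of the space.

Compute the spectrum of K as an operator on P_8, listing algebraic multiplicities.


image of 1: 1
image of x: x + 2
image of x^2: x^2 + (13/2)x - 9/2
image of x^3: x^3 + (105/8)x^2 - (219/8)x + 59/2
image of x^4: x^4 + (87/4)x^3 - (669/8)x^2 + (783/4)x - 831/8
image of x^5: x^5 + (1035/32)x^4 - (3015/16)x^3 + (10905/16)x^2 - (26945/32)x + 3293/8
image of x^6: x^6 + (1437/32)x^5 - (22845/64)x^4 + (27925/16)x^3 - (223845/64)x^2 + (119637/32)x - 46323/32
image of x^7: x^7 + (7609/128)x^6 - (77343/128)x^5 + (476315/128)x^4 - (1335285/128)x^3 + (2242737/128)x^2 - (1892443/128)x + 163811/32
image of x^8: x^8 + (2431/32)x^7 - (60501/64)x^6 + (224623/32)x^5 - (3252445/128)x^4 + (1873487/32)x^3 - (4976125/64)x^2 + (1837719/32)x - 2236335/128
the matrix is upper triangular; its diagonal is (1, 1, 1, 1, 1, 1, 1, 1, 1)
for a triangular matrix the eigenvalues are the diagonal entries, with algebraic multiplicity their repetition count

λ = 1 (multiplicity 9)


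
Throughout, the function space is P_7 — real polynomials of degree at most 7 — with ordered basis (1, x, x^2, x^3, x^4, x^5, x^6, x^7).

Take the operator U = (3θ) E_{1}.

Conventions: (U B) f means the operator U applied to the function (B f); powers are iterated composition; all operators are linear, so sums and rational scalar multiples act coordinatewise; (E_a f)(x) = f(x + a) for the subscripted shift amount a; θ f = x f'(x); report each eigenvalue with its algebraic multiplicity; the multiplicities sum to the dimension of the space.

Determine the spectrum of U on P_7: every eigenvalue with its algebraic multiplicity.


image of 1: 0
image of x: 3x
image of x^2: 6x^2 + 6x
image of x^3: 9x^3 + 18x^2 + 9x
image of x^4: 12x^4 + 36x^3 + 36x^2 + 12x
image of x^5: 15x^5 + 60x^4 + 90x^3 + 60x^2 + 15x
image of x^6: 18x^6 + 90x^5 + 180x^4 + 180x^3 + 90x^2 + 18x
image of x^7: 21x^7 + 126x^6 + 315x^5 + 420x^4 + 315x^3 + 126x^2 + 21x
the matrix is upper triangular; its diagonal is (0, 3, 6, 9, 12, 15, 18, 21)
for a triangular matrix the eigenvalues are the diagonal entries, with algebraic multiplicity their repetition count

λ = 0 (multiplicity 1), λ = 3 (multiplicity 1), λ = 6 (multiplicity 1), λ = 9 (multiplicity 1), λ = 12 (multiplicity 1), λ = 15 (multiplicity 1), λ = 18 (multiplicity 1), λ = 21 (multiplicity 1)


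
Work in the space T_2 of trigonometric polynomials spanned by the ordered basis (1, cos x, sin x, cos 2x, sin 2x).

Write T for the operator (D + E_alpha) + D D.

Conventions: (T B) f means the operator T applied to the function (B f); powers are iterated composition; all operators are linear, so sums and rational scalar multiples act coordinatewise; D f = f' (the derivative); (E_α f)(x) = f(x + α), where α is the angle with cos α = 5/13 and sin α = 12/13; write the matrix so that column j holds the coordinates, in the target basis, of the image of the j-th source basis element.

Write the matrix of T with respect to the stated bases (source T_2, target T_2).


image of 1: 1
image of cos x: -(8/13)cos x - (25/13)sin x
image of sin x: (25/13)cos x - (8/13)sin x
image of cos 2x: -(795/169)cos 2x - (458/169)sin 2x
image of sin 2x: (458/169)cos 2x - (795/169)sin 2x
each image's coordinates form column j of the matrix

the matrix is [[1, 0, 0, 0, 0]; [0, -8/13, 25/13, 0, 0]; [0, -25/13, -8/13, 0, 0]; [0, 0, 0, -795/169, 458/169]; [0, 0, 0, -458/169, -795/169]] (rows listed top to bottom)


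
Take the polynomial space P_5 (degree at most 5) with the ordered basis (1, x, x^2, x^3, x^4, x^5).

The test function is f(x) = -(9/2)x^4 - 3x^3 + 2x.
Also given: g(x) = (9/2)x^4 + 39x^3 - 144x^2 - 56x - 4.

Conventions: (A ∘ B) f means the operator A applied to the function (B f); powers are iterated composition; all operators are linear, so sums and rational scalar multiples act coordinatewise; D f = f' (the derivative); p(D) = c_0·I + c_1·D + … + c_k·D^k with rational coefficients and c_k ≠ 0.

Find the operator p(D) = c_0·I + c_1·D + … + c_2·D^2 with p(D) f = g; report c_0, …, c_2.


D^0 f = -(9/2)x^4 - 3x^3 + 2x
D^1 f = -18x^3 - 9x^2 + 2
D^2 f = -54x^2 - 18x
matching coefficients of g against c_0 f + c_1 Df + … from the top degree down determines the c_i
solution: c_0 = -1, c_1 = -2, c_2 = 3

c_0 = -1, c_1 = -2, c_2 = 3


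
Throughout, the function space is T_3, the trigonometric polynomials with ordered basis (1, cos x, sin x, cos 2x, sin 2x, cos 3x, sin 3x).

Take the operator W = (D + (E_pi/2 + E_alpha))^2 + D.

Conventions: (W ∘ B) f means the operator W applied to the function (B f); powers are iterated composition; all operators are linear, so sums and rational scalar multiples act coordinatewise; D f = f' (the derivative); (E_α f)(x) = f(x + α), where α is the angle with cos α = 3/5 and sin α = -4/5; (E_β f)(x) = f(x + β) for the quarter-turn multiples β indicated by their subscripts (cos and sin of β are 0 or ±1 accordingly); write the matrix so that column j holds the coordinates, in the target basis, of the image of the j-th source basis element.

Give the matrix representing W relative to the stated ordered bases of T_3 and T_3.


the matrix is [[4, 0, 0, 0, 0, 0, 0]; [0, -27/25, 61/25, 0, 0, 0, 0]; [0, -61/25, -27/25, 0, 0, 0, 0]; [0, 0, 0, 348/625, -414/625, 0, 0]; [0, 0, 0, 414/625, 348/625, 0, 0]; [0, 0, 0, 0, 0, -28747/15625, -1329/15625]; [0, 0, 0, 0, 0, 1329/15625, -28747/15625]] (rows listed top to bottom)

image of 1: 4
image of cos x: -(27/25)cos x - (61/25)sin x
image of sin x: (61/25)cos x - (27/25)sin x
image of cos 2x: (348/625)cos 2x + (414/625)sin 2x
image of sin 2x: -(414/625)cos 2x + (348/625)sin 2x
image of cos 3x: -(28747/15625)cos 3x + (1329/15625)sin 3x
image of sin 3x: -(1329/15625)cos 3x - (28747/15625)sin 3x
each image's coordinates form column j of the matrix


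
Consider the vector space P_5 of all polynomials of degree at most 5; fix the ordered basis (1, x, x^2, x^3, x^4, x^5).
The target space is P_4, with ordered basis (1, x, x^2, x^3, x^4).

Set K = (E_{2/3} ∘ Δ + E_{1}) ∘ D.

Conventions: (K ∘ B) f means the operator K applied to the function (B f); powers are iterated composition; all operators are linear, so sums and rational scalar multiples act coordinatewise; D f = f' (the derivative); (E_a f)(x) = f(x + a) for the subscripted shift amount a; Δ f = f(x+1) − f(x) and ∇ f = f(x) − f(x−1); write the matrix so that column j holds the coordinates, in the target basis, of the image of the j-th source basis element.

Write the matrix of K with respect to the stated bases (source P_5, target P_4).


image of 1: 0
image of x: 1
image of x^2: 2x + 4
image of x^3: 3x^2 + 12x + 10
image of x^4: 4x^3 + 24x^2 + 40x + 64/3
image of x^5: 5x^4 + 40x^3 + 100x^2 + (320/3)x + 1150/27
each image's coordinates form column j of the matrix

the matrix is [[0, 1, 4, 10, 64/3, 1150/27]; [0, 0, 2, 12, 40, 320/3]; [0, 0, 0, 3, 24, 100]; [0, 0, 0, 0, 4, 40]; [0, 0, 0, 0, 0, 5]] (rows listed top to bottom)


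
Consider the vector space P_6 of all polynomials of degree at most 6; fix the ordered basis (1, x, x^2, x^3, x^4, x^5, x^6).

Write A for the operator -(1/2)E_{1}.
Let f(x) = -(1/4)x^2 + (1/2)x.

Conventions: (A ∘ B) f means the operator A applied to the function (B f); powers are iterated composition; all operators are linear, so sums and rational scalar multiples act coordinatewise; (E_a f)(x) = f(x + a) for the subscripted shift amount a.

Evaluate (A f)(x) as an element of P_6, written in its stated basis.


the result is g(x) = (1/8)x^2 - 1/8

E_{1} f = -(1/4)x^2 + 1/4
(-(1/2)E_{1}) f = (1/8)x^2 - 1/8


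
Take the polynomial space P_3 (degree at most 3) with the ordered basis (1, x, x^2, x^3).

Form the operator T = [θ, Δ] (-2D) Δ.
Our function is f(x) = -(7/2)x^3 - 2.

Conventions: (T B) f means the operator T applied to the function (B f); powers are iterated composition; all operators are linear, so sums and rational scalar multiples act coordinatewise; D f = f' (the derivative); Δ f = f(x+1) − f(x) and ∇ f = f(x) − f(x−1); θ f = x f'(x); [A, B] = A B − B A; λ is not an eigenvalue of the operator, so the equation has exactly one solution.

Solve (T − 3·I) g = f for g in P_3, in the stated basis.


the image equals g(x) = (7/6)x^3 + 16/3

write g with unknown coordinates in the stated basis and equate coefficients in (T − 3·I) g = f
solving from the highest basis element down gives g = (7/6)x^3 + 16/3
check: T g = 14
so T g − 3·g = -(7/2)x^3 - 2 = f ✓


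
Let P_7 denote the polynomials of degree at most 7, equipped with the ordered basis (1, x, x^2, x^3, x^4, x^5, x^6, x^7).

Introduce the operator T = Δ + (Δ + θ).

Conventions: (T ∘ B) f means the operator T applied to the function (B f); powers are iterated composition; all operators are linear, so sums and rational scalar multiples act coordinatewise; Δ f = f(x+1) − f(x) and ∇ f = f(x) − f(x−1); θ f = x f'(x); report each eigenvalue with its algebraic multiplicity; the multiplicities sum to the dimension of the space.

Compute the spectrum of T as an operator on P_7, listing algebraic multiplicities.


λ = 0 (multiplicity 1), λ = 1 (multiplicity 1), λ = 2 (multiplicity 1), λ = 3 (multiplicity 1), λ = 4 (multiplicity 1), λ = 5 (multiplicity 1), λ = 6 (multiplicity 1), λ = 7 (multiplicity 1)

image of 1: 0
image of x: x + 2
image of x^2: 2x^2 + 4x + 2
image of x^3: 3x^3 + 6x^2 + 6x + 2
image of x^4: 4x^4 + 8x^3 + 12x^2 + 8x + 2
image of x^5: 5x^5 + 10x^4 + 20x^3 + 20x^2 + 10x + 2
image of x^6: 6x^6 + 12x^5 + 30x^4 + 40x^3 + 30x^2 + 12x + 2
image of x^7: 7x^7 + 14x^6 + 42x^5 + 70x^4 + 70x^3 + 42x^2 + 14x + 2
the matrix is upper triangular; its diagonal is (0, 1, 2, 3, 4, 5, 6, 7)
for a triangular matrix the eigenvalues are the diagonal entries, with algebraic multiplicity their repetition count


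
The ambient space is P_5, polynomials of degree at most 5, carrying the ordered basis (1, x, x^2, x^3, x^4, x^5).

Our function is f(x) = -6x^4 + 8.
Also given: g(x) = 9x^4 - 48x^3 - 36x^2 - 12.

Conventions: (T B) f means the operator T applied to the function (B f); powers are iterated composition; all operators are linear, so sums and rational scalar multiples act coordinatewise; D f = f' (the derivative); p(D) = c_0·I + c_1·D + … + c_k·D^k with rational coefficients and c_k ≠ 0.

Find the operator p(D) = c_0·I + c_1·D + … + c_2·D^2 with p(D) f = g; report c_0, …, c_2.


D^0 f = -6x^4 + 8
D^1 f = -24x^3
D^2 f = -72x^2
matching coefficients of g against c_0 f + c_1 Df + … from the top degree down determines the c_i
solution: c_0 = -3/2, c_1 = 2, c_2 = 1/2

c_0 = -3/2, c_1 = 2, c_2 = 1/2


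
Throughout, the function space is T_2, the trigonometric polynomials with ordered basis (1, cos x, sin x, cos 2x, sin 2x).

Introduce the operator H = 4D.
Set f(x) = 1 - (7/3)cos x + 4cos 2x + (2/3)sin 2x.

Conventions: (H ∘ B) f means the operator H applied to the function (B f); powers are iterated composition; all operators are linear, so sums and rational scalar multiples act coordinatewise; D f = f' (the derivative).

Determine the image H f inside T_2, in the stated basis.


the result is g(x) = (28/3)sin x + (16/3)cos 2x - 32sin 2x

D f = (7/3)sin x + (4/3)cos 2x - 8sin 2x
(4D) f = (28/3)sin x + (16/3)cos 2x - 32sin 2x


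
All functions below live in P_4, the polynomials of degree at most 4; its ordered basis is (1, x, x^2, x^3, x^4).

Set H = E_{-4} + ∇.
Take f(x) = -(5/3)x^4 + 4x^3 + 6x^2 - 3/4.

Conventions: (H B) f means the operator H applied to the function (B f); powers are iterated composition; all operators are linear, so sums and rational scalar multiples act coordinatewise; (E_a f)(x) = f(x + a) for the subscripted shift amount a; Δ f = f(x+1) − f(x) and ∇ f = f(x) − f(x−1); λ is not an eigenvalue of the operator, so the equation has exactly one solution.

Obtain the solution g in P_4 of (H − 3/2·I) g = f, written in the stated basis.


the result is g(x) = (10/3)x^4 - 88x^3 + 2172x^2 - 35664x + 583867/2

write g with unknown coordinates in the stated basis and equate coefficients in (H − 3/2·I) g = f
solving from the highest basis element down gives g = (10/3)x^4 - 88x^3 + 2172x^2 - 35664x + 583867/2
check: H g = (10/3)x^4 - 128x^3 + 3264x^2 - 53496x + 875799/2
so H g − 3/2·g = -(5/3)x^4 + 4x^3 + 6x^2 - 3/4 = f ✓


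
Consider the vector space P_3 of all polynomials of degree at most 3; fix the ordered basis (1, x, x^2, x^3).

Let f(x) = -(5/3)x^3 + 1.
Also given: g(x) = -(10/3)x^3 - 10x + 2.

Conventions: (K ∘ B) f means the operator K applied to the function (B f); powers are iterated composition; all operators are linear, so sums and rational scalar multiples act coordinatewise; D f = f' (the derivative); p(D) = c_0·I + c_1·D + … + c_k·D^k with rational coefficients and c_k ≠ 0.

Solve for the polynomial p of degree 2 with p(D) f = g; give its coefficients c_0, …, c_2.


p(D) = 2·I + D^2, i.e. c_0 = 2, c_1 = 0, c_2 = 1

D^0 f = -(5/3)x^3 + 1
D^1 f = -5x^2
D^2 f = -10x
matching coefficients of g against c_0 f + c_1 Df + … from the top degree down determines the c_i
solution: c_0 = 2, c_1 = 0, c_2 = 1


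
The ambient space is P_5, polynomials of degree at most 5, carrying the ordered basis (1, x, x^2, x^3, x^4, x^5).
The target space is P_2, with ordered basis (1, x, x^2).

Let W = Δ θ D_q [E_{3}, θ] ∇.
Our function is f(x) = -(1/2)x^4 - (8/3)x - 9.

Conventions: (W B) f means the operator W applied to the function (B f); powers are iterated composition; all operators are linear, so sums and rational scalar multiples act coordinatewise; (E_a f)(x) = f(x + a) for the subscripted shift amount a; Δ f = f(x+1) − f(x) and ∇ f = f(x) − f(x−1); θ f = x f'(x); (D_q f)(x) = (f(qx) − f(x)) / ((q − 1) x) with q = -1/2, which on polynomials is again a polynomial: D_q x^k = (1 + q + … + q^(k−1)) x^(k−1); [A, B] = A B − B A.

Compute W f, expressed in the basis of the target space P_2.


the result is g(x) = -9

∇ f = -2x^3 + 3x^2 - 2x - 13/6
θ ∇ f = -6x^3 + 6x^2 - 2x
E_{3} θ ∇ f = -6x^3 - 48x^2 - 128x - 114
E_{3} ∇ f = -2x^3 - 15x^2 - 38x - 211/6
θ E_{3} ∇ f = -6x^3 - 30x^2 - 38x
[E_{3}, θ] ∇ f = -18x^2 - 90x - 114
D_q [E_{3}, θ] ∇ f = -9x - 90
θ D_q [E_{3}, θ] ∇ f = -9x
Δ θ D_q [E_{3}, θ] ∇ f = -9


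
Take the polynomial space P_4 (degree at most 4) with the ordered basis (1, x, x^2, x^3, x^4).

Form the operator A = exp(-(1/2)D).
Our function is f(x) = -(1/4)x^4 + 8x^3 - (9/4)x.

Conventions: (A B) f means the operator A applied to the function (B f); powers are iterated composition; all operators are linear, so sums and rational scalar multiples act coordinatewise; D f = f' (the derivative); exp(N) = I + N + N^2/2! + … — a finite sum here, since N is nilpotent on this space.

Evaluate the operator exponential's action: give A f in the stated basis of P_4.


order-1 term: (1/2)x^3 - 12x^2 + 9/8
order-2 term: -(3/8)x^2 + 6x
order-3 term: (1/8)x - 1
order-4 term: -1/64
the series for exp(-(1/2)D) f terminates at order 4
exp(-(1/2)D) f = -(1/4)x^4 + (17/2)x^3 - (99/8)x^2 + (31/8)x + 7/64

the result is g(x) = -(1/4)x^4 + (17/2)x^3 - (99/8)x^2 + (31/8)x + 7/64


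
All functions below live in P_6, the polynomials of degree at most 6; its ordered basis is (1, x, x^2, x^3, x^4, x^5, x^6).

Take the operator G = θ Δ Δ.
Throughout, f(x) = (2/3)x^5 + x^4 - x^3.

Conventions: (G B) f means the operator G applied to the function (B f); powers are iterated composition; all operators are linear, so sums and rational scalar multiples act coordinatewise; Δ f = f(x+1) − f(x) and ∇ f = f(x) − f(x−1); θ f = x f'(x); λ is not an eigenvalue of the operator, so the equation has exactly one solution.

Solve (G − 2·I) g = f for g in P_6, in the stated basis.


write g with unknown coordinates in the stated basis and equate coefficients in (G − 2·I) g = f
solving from the highest basis element down gives g = -(1/3)x^5 - (1/2)x^4 - (19/2)x^3 - 26x^2 - (277/6)x
check: G g = -20x^3 - 52x^2 - (277/3)x
so G g − 2·g = (2/3)x^5 + x^4 - x^3 = f ✓

g(x) = -(1/3)x^5 - (1/2)x^4 - (19/2)x^3 - 26x^2 - (277/6)x


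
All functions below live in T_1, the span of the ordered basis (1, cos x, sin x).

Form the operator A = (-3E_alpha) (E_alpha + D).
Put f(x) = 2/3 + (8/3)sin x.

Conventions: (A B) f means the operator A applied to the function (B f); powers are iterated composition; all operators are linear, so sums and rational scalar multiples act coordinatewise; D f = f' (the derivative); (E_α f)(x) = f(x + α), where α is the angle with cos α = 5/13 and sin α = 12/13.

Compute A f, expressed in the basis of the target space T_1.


the result is g(x) = -2 - (1480/169)cos x + (2200/169)sin x

E_alpha f = 2/3 + (32/13)cos x + (40/39)sin x
D f = (8/3)cos x
(E_alpha + D) f = 2/3 + (200/39)cos x + (40/39)sin x
E_alpha (E_alpha + D) f = 2/3 + (1480/507)cos x - (2200/507)sin x
(-3E_alpha) (E_alpha + D) f = -2 - (1480/169)cos x + (2200/169)sin x
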